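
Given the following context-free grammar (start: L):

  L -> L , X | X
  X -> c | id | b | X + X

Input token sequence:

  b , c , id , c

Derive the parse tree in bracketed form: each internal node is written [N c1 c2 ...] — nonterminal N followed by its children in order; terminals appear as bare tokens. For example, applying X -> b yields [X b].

L
L , X
L , X , X
L , X , X , X
X , X , X , X
b , X , X , X
b , c , X , X
b , c , id , X
b , c , id , c

[L [L [L [L [X b]] , [X c]] , [X id]] , [X c]]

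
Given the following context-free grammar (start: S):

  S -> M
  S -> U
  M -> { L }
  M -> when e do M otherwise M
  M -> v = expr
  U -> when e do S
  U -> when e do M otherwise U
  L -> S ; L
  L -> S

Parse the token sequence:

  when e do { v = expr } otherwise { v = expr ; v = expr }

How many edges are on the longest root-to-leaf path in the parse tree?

[S [M when e do [M { [L [S [M v = expr]]] }] otherwise [M { [L [S [M v = expr]] ; [L [S [M v = expr]]]] }]]]

7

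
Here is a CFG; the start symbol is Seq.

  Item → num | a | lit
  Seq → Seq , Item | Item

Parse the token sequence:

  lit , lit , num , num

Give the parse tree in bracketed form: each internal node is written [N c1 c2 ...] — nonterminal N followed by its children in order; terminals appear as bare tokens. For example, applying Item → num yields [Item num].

Seq
Seq , Item
Seq , Item , Item
Seq , Item , Item , Item
Item , Item , Item , Item
lit , Item , Item , Item
lit , lit , Item , Item
lit , lit , num , Item
lit , lit , num , num

[Seq [Seq [Seq [Seq [Item lit]] , [Item lit]] , [Item num]] , [Item num]]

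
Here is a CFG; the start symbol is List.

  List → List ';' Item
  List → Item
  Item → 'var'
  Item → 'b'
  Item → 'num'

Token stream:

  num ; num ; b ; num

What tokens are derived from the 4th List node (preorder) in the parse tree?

[List [List [List [List [Item num]] ; [Item num]] ; [Item b]] ; [Item num]]

num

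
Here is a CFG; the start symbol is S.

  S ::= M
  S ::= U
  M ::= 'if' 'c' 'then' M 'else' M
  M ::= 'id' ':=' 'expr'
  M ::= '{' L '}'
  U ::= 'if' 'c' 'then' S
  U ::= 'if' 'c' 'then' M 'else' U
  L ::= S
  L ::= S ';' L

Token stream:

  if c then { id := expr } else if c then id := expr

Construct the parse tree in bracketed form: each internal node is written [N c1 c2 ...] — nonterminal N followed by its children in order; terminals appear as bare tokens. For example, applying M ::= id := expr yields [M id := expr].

S
U
if c then M else U
if c then { L } else U
if c then { S } else U
if c then { M } else U
if c then { id := expr } else U
if c then { id := expr } else if c then S
if c then { id := expr } else if c then M
if c then { id := expr } else if c then id := expr

[S [U if c then [M { [L [S [M id := expr]]] }] else [U if c then [S [M id := expr]]]]]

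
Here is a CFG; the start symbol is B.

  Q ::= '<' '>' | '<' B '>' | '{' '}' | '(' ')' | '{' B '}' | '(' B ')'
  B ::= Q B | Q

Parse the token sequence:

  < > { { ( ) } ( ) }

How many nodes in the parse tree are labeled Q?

[B [Q < >] [B [Q { [B [Q { [B [Q ( )]] }] [B [Q ( )]]] }]]]

5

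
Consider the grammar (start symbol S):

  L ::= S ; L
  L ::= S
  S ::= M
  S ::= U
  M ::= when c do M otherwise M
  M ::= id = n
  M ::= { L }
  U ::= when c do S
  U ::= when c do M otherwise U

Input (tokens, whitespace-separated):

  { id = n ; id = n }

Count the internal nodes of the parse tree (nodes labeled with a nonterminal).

[S [M { [L [S [M id = n]] ; [L [S [M id = n]]]] }]]

8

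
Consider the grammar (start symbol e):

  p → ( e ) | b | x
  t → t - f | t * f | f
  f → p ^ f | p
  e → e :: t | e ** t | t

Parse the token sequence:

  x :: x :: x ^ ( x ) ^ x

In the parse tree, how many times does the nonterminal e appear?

4

[e [e [e [t [f [p x]]]] :: [t [f [p x]]]] :: [t [f [p x] ^ [f [p ( [e [t [f [p x]]]] )] ^ [f [p x]]]]]]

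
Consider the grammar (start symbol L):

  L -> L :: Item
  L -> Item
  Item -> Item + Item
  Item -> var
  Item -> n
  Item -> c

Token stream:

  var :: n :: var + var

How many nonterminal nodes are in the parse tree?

[L [L [L [Item var]] :: [Item n]] :: [Item [Item var] + [Item var]]]

8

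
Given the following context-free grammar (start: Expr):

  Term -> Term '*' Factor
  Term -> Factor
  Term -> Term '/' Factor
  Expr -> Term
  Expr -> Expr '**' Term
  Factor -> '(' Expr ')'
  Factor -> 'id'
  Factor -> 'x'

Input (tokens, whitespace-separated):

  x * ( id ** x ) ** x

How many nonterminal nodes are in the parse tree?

[Expr [Expr [Term [Term [Factor x]] * [Factor ( [Expr [Expr [Term [Factor id]]] ** [Term [Factor x]]] )]]] ** [Term [Factor x]]]

14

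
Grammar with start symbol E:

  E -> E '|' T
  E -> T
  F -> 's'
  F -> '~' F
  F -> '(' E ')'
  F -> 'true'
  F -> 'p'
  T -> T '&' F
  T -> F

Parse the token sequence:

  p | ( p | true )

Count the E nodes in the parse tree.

4

[E [E [T [F p]]] | [T [F ( [E [E [T [F p]]] | [T [F true]]] )]]]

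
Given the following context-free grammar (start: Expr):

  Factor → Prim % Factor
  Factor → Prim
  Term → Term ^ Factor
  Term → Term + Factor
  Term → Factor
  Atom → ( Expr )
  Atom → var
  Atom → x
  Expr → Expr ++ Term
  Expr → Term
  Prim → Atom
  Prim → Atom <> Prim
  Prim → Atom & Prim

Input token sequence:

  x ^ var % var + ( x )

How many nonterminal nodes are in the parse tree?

21

[Expr [Term [Term [Term [Factor [Prim [Atom x]]]] ^ [Factor [Prim [Atom var]] % [Factor [Prim [Atom var]]]]] + [Factor [Prim [Atom ( [Expr [Term [Factor [Prim [Atom x]]]]] )]]]]]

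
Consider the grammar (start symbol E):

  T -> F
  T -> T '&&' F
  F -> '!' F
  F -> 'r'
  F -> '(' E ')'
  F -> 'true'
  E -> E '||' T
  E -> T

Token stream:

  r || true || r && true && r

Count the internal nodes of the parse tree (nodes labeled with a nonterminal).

[E [E [E [T [F r]]] || [T [F true]]] || [T [T [T [F r]] && [F true]] && [F r]]]

13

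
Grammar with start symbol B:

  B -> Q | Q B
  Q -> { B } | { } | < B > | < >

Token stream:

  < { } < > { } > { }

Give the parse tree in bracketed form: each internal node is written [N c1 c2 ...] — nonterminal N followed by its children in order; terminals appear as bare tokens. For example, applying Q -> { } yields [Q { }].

[B [Q < [B [Q { }] [B [Q < >] [B [Q { }]]]] >] [B [Q { }]]]

B
Q B
< B > B
< Q B > B
< { } B > B
< { } Q B > B
< { } < > B > B
< { } < > Q > B
< { } < > { } > B
< { } < > { } > Q
< { } < > { } > { }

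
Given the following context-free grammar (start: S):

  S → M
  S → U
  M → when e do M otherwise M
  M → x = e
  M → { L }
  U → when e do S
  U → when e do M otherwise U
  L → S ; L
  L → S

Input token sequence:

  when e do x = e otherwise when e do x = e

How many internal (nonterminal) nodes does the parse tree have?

[S [U when e do [M x = e] otherwise [U when e do [S [M x = e]]]]]

6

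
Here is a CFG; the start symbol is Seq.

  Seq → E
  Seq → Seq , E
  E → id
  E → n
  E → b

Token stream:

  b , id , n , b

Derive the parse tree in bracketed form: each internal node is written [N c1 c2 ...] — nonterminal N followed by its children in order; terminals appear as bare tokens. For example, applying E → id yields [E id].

Seq
Seq , E
Seq , E , E
Seq , E , E , E
E , E , E , E
b , E , E , E
b , id , E , E
b , id , n , E
b , id , n , b

[Seq [Seq [Seq [Seq [E b]] , [E id]] , [E n]] , [E b]]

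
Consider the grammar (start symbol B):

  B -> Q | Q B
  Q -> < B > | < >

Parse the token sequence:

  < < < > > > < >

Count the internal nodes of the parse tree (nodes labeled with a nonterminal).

8

[B [Q < [B [Q < [B [Q < >]] >]] >] [B [Q < >]]]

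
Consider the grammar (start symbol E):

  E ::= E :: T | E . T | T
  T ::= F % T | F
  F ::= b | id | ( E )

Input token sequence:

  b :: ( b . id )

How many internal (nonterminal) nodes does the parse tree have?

[E [E [T [F b]]] :: [T [F ( [E [E [T [F b]]] . [T [F id]]] )]]]

12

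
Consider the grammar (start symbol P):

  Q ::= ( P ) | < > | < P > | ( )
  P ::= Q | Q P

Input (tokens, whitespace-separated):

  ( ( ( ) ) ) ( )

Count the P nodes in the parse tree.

[P [Q ( [P [Q ( [P [Q ( )]] )]] )] [P [Q ( )]]]

4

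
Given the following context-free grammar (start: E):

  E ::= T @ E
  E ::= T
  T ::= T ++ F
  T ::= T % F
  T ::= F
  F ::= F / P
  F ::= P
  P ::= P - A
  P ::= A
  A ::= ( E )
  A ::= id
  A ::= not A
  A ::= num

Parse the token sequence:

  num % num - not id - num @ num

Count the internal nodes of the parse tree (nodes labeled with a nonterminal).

[E [T [T [F [P [A num]]]] % [F [P [P [P [A num]] - [A not [A id]]] - [A num]]]] @ [E [T [F [P [A num]]]]]]

19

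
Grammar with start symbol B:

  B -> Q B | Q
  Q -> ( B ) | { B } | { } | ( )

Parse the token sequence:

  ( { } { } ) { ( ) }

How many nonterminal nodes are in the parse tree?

10

[B [Q ( [B [Q { }] [B [Q { }]]] )] [B [Q { [B [Q ( )]] }]]]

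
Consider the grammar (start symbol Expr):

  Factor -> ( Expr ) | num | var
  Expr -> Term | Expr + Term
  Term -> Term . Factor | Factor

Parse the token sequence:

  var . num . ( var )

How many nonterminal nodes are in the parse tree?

[Expr [Term [Term [Term [Factor var]] . [Factor num]] . [Factor ( [Expr [Term [Factor var]]] )]]]

10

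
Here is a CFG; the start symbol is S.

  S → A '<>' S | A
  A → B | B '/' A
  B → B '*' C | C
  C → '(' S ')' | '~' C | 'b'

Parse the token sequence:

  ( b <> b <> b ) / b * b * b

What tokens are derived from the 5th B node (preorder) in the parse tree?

b * b * b

[S [A [B [C ( [S [A [B [C b]]] <> [S [A [B [C b]]] <> [S [A [B [C b]]]]]] )]] / [A [B [B [B [C b]] * [C b]] * [C b]]]]]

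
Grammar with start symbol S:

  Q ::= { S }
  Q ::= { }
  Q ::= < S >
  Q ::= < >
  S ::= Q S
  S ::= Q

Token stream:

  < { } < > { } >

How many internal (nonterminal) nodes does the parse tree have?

[S [Q < [S [Q { }] [S [Q < >] [S [Q { }]]]] >]]

8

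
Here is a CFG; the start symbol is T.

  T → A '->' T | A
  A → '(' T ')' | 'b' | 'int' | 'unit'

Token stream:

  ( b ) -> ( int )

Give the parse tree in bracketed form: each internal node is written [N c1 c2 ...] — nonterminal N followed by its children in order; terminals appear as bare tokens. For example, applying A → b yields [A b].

[T [A ( [T [A b]] )] -> [T [A ( [T [A int]] )]]]

T
A -> T
( T ) -> T
( A ) -> T
( b ) -> T
( b ) -> A
( b ) -> ( T )
( b ) -> ( A )
( b ) -> ( int )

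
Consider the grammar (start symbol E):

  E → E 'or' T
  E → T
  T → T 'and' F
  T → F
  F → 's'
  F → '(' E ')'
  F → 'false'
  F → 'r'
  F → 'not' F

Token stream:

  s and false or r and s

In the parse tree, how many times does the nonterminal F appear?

[E [E [T [T [F s]] and [F false]]] or [T [T [F r]] and [F s]]]

4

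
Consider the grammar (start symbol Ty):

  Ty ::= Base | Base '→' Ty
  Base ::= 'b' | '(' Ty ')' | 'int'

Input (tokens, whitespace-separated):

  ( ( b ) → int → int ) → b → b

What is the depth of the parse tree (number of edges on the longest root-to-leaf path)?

6

[Ty [Base ( [Ty [Base ( [Ty [Base b]] )] → [Ty [Base int] → [Ty [Base int]]]] )] → [Ty [Base b] → [Ty [Base b]]]]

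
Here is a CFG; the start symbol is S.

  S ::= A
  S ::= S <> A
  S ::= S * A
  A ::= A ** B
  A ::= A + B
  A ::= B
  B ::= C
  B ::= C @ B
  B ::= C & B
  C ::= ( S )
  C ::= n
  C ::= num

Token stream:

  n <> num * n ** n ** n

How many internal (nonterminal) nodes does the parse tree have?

[S [S [S [A [B [C n]]]] <> [A [B [C num]]]] * [A [A [A [B [C n]]] ** [B [C n]]] ** [B [C n]]]]

18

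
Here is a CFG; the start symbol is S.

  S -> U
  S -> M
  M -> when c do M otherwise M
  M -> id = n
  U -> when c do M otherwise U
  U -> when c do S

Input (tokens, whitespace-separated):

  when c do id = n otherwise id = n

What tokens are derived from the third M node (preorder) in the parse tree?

[S [M when c do [M id = n] otherwise [M id = n]]]

id = n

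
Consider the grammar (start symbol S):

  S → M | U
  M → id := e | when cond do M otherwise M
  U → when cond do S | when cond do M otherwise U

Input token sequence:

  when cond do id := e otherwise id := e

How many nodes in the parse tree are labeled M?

3

[S [M when cond do [M id := e] otherwise [M id := e]]]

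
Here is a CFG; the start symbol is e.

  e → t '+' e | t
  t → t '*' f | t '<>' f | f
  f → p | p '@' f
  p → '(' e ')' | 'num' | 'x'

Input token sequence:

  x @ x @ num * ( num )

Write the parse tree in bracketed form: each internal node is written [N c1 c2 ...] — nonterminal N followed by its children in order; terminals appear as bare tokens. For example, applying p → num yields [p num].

[e [t [t [f [p x] @ [f [p x] @ [f [p num]]]]] * [f [p ( [e [t [f [p num]]]] )]]]]

e
t
t * f
f * f
p @ f * f
x @ f * f
x @ p @ f * f
x @ x @ f * f
x @ x @ p * f
x @ x @ num * f
x @ x @ num * p
x @ x @ num * ( e )
x @ x @ num * ( t )
x @ x @ num * ( f )
x @ x @ num * ( p )
x @ x @ num * ( num )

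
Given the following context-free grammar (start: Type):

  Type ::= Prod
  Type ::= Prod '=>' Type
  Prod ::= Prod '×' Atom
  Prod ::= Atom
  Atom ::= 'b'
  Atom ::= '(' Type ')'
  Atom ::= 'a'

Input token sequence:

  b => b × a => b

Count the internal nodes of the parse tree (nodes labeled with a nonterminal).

[Type [Prod [Atom b]] => [Type [Prod [Prod [Atom b]] × [Atom a]] => [Type [Prod [Atom b]]]]]

11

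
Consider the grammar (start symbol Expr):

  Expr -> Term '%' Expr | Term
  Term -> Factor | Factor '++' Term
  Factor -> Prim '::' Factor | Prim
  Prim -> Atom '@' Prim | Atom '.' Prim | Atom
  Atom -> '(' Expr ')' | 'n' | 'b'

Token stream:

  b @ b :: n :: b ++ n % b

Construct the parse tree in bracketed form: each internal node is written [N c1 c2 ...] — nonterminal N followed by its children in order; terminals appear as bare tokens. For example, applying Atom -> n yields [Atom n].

[Expr [Term [Factor [Prim [Atom b] @ [Prim [Atom b]]] :: [Factor [Prim [Atom n]] :: [Factor [Prim [Atom b]]]]] ++ [Term [Factor [Prim [Atom n]]]]] % [Expr [Term [Factor [Prim [Atom b]]]]]]

Expr
Term % Expr
Factor ++ Term % Expr
Prim :: Factor ++ Term % Expr
Atom @ Prim :: Factor ++ Term % Expr
b @ Prim :: Factor ++ Term % Expr
b @ Atom :: Factor ++ Term % Expr
b @ b :: Factor ++ Term % Expr
b @ b :: Prim :: Factor ++ Term % Expr
b @ b :: Atom :: Factor ++ Term % Expr
b @ b :: n :: Factor ++ Term % Expr
b @ b :: n :: Prim ++ Term % Expr
b @ b :: n :: Atom ++ Term % Expr
b @ b :: n :: b ++ Term % Expr
b @ b :: n :: b ++ Factor % Expr
b @ b :: n :: b ++ Prim % Expr
b @ b :: n :: b ++ Atom % Expr
b @ b :: n :: b ++ n % Expr
b @ b :: n :: b ++ n % Term
b @ b :: n :: b ++ n % Factor
b @ b :: n :: b ++ n % Prim
b @ b :: n :: b ++ n % Atom
b @ b :: n :: b ++ n % b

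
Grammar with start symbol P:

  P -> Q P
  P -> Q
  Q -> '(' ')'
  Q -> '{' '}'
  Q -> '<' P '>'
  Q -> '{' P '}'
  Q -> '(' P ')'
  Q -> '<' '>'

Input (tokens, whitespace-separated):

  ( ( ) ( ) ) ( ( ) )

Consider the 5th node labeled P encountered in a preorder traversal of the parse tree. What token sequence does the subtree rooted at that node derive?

( )

[P [Q ( [P [Q ( )] [P [Q ( )]]] )] [P [Q ( [P [Q ( )]] )]]]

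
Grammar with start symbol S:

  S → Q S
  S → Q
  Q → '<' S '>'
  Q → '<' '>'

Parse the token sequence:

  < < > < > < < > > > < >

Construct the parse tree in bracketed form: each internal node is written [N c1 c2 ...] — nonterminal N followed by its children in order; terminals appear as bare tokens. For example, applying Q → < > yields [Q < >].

S
Q S
< S > S
< Q S > S
< < > S > S
< < > Q S > S
< < > < > S > S
< < > < > Q > S
< < > < > < S > > S
< < > < > < Q > > S
< < > < > < < > > > S
< < > < > < < > > > Q
< < > < > < < > > > < >

[S [Q < [S [Q < >] [S [Q < >] [S [Q < [S [Q < >]] >]]]] >] [S [Q < >]]]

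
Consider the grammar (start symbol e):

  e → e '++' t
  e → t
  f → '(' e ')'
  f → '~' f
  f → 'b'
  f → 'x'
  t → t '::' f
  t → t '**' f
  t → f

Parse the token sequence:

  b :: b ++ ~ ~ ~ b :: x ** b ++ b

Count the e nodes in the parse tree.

[e [e [e [t [t [f b]] :: [f b]]] ++ [t [t [t [f ~ [f ~ [f ~ [f b]]]]] :: [f x]] ** [f b]]] ++ [t [f b]]]

3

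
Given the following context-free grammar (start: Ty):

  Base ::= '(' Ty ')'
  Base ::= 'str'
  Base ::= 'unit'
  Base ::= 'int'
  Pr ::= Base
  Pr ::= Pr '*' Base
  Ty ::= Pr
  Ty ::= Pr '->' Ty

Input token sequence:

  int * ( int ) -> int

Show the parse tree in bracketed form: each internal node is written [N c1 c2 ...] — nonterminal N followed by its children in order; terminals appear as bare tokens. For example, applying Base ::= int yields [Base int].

[Ty [Pr [Pr [Base int]] * [Base ( [Ty [Pr [Base int]]] )]] -> [Ty [Pr [Base int]]]]

Ty
Pr -> Ty
Pr * Base -> Ty
Base * Base -> Ty
int * Base -> Ty
int * ( Ty ) -> Ty
int * ( Pr ) -> Ty
int * ( Base ) -> Ty
int * ( int ) -> Ty
int * ( int ) -> Pr
int * ( int ) -> Base
int * ( int ) -> int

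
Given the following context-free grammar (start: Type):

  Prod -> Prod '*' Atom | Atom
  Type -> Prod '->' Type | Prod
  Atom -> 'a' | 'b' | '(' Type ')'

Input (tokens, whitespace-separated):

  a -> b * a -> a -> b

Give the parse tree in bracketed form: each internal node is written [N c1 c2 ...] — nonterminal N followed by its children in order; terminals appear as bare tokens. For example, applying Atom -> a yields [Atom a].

[Type [Prod [Atom a]] -> [Type [Prod [Prod [Atom b]] * [Atom a]] -> [Type [Prod [Atom a]] -> [Type [Prod [Atom b]]]]]]

Type
Prod -> Type
Atom -> Type
a -> Type
a -> Prod -> Type
a -> Prod * Atom -> Type
a -> Atom * Atom -> Type
a -> b * Atom -> Type
a -> b * a -> Type
a -> b * a -> Prod -> Type
a -> b * a -> Atom -> Type
a -> b * a -> a -> Type
a -> b * a -> a -> Prod
a -> b * a -> a -> Atom
a -> b * a -> a -> b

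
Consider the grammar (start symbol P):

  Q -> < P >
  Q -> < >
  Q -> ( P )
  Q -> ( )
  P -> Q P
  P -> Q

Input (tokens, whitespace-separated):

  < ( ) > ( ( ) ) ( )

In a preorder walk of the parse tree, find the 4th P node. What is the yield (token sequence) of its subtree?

( )

[P [Q < [P [Q ( )]] >] [P [Q ( [P [Q ( )]] )] [P [Q ( )]]]]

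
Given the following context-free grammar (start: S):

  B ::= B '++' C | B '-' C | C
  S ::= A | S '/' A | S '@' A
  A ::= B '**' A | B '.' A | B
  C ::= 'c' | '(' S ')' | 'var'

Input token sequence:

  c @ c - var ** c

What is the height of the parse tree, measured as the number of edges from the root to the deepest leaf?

[S [S [A [B [C c]]]] @ [A [B [B [C c]] - [C var]] ** [A [B [C c]]]]]

5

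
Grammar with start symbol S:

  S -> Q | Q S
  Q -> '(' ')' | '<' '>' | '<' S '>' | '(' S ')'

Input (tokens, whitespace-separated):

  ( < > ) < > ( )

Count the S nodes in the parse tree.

[S [Q ( [S [Q < >]] )] [S [Q < >] [S [Q ( )]]]]

4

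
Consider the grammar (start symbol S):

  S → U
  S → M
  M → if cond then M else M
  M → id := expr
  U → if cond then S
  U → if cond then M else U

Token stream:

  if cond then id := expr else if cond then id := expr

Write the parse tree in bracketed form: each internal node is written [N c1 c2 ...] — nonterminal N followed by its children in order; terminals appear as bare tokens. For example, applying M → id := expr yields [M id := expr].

S
U
if cond then M else U
if cond then id := expr else U
if cond then id := expr else if cond then S
if cond then id := expr else if cond then M
if cond then id := expr else if cond then id := expr

[S [U if cond then [M id := expr] else [U if cond then [S [M id := expr]]]]]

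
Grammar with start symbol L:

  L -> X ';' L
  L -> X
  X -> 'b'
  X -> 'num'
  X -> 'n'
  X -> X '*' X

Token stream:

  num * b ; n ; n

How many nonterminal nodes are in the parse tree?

8

[L [X [X num] * [X b]] ; [L [X n] ; [L [X n]]]]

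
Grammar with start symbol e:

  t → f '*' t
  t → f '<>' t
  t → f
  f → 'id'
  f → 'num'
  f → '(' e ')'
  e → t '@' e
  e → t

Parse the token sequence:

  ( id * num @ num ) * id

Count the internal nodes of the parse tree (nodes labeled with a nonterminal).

[e [t [f ( [e [t [f id] * [t [f num]]] @ [e [t [f num]]]] )] * [t [f id]]]]

13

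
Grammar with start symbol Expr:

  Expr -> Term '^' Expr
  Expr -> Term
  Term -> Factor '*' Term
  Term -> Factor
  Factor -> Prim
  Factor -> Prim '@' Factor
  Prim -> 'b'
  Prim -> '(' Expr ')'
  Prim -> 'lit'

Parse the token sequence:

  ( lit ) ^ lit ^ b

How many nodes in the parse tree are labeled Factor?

[Expr [Term [Factor [Prim ( [Expr [Term [Factor [Prim lit]]]] )]]] ^ [Expr [Term [Factor [Prim lit]]] ^ [Expr [Term [Factor [Prim b]]]]]]

4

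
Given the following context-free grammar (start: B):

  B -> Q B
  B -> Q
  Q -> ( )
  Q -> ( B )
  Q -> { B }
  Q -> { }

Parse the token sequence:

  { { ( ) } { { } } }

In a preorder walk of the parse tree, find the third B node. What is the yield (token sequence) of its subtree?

[B [Q { [B [Q { [B [Q ( )]] }] [B [Q { [B [Q { }]] }]]] }]]

( )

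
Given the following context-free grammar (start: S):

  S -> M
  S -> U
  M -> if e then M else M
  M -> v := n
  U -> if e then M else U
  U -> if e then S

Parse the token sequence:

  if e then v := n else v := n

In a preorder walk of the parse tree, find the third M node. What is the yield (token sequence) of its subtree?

v := n

[S [M if e then [M v := n] else [M v := n]]]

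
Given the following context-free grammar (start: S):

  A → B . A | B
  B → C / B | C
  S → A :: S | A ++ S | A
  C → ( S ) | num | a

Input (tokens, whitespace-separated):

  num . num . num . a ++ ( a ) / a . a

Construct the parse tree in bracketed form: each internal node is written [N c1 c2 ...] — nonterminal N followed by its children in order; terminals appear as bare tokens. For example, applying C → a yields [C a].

[S [A [B [C num]] . [A [B [C num]] . [A [B [C num]] . [A [B [C a]]]]]] ++ [S [A [B [C ( [S [A [B [C a]]]] )] / [B [C a]]] . [A [B [C a]]]]]]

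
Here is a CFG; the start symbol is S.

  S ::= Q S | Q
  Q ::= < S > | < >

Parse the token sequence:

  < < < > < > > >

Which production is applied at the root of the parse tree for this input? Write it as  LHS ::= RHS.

S ::= Q

[S [Q < [S [Q < [S [Q < >] [S [Q < >]]] >]] >]]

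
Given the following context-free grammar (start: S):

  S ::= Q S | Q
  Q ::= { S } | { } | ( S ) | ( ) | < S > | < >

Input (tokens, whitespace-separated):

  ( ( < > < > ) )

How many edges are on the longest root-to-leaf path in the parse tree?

7

[S [Q ( [S [Q ( [S [Q < >] [S [Q < >]]] )]] )]]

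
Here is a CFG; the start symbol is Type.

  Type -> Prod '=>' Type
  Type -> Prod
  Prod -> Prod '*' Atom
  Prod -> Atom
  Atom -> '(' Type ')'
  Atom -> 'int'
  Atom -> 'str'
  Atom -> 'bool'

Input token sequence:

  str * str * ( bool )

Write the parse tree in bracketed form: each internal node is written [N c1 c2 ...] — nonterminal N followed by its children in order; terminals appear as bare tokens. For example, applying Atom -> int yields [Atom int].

Type
Prod
Prod * Atom
Prod * Atom * Atom
Atom * Atom * Atom
str * Atom * Atom
str * str * Atom
str * str * ( Type )
str * str * ( Prod )
str * str * ( Atom )
str * str * ( bool )

[Type [Prod [Prod [Prod [Atom str]] * [Atom str]] * [Atom ( [Type [Prod [Atom bool]]] )]]]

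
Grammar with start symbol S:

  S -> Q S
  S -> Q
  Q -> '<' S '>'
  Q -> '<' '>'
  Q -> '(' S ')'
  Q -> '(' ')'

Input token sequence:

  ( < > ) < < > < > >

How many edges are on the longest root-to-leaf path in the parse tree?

[S [Q ( [S [Q < >]] )] [S [Q < [S [Q < >] [S [Q < >]]] >]]]

6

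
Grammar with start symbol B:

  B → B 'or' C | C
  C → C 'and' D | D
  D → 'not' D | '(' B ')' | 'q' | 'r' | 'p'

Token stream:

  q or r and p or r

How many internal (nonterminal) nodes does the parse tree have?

11

[B [B [B [C [D q]]] or [C [C [D r]] and [D p]]] or [C [D r]]]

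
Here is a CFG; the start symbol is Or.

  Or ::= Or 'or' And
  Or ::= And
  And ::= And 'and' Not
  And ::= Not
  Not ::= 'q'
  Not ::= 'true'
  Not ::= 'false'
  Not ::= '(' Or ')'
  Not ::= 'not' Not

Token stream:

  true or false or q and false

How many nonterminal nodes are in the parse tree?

[Or [Or [Or [And [Not true]]] or [And [Not false]]] or [And [And [Not q]] and [Not false]]]

11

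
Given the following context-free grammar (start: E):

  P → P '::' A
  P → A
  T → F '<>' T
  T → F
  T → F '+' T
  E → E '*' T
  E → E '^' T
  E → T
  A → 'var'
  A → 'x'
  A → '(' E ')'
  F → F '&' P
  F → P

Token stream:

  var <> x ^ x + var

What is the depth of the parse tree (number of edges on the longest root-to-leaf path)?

[E [E [T [F [P [A var]]] <> [T [F [P [A x]]]]]] ^ [T [F [P [A x]]] + [T [F [P [A var]]]]]]

7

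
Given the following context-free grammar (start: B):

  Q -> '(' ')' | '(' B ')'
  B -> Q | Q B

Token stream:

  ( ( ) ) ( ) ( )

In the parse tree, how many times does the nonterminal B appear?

[B [Q ( [B [Q ( )]] )] [B [Q ( )] [B [Q ( )]]]]

4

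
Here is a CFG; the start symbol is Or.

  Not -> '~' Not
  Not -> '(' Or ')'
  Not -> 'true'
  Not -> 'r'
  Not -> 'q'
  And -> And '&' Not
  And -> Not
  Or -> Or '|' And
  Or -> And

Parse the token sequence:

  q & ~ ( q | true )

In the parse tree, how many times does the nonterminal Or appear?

3

[Or [And [And [Not q]] & [Not ~ [Not ( [Or [Or [And [Not q]]] | [And [Not true]]] )]]]]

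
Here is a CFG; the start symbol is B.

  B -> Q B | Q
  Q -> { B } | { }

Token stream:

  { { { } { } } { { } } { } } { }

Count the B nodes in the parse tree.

[B [Q { [B [Q { [B [Q { }] [B [Q { }]]] }] [B [Q { [B [Q { }]] }] [B [Q { }]]]] }] [B [Q { }]]]

8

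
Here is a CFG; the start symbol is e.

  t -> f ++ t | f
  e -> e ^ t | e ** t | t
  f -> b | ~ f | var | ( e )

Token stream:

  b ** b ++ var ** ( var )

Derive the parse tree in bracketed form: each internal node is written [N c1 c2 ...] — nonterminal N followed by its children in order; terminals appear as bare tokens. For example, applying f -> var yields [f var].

e
e ** t
e ** t ** t
t ** t ** t
f ** t ** t
b ** t ** t
b ** f ++ t ** t
b ** b ++ t ** t
b ** b ++ f ** t
b ** b ++ var ** t
b ** b ++ var ** f
b ** b ++ var ** ( e )
b ** b ++ var ** ( t )
b ** b ++ var ** ( f )
b ** b ++ var ** ( var )

[e [e [e [t [f b]]] ** [t [f b] ++ [t [f var]]]] ** [t [f ( [e [t [f var]]] )]]]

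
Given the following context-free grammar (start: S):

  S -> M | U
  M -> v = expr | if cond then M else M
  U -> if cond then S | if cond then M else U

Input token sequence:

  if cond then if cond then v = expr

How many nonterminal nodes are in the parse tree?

6

[S [U if cond then [S [U if cond then [S [M v = expr]]]]]]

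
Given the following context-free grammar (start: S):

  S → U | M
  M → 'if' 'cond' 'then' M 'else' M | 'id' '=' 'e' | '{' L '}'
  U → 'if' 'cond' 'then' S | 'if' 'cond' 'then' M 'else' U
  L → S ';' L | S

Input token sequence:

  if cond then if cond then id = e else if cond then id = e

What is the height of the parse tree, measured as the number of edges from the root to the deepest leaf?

7

[S [U if cond then [S [U if cond then [M id = e] else [U if cond then [S [M id = e]]]]]]]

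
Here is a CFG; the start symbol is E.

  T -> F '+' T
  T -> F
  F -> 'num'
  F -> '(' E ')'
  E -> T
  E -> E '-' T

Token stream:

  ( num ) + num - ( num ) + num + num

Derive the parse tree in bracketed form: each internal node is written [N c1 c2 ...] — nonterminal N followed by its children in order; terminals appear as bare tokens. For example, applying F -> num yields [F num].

[E [E [T [F ( [E [T [F num]]] )] + [T [F num]]]] - [T [F ( [E [T [F num]]] )] + [T [F num] + [T [F num]]]]]

E
E - T
T - T
F + T - T
( E ) + T - T
( T ) + T - T
( F ) + T - T
( num ) + T - T
( num ) + F - T
( num ) + num - T
( num ) + num - F + T
( num ) + num - ( E ) + T
( num ) + num - ( T ) + T
( num ) + num - ( F ) + T
( num ) + num - ( num ) + T
( num ) + num - ( num ) + F + T
( num ) + num - ( num ) + num + T
( num ) + num - ( num ) + num + F
( num ) + num - ( num ) + num + num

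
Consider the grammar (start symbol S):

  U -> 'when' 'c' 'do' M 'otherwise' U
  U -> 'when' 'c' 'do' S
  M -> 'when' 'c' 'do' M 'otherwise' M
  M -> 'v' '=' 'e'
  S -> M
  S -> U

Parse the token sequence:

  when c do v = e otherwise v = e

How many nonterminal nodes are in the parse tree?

[S [M when c do [M v = e] otherwise [M v = e]]]

4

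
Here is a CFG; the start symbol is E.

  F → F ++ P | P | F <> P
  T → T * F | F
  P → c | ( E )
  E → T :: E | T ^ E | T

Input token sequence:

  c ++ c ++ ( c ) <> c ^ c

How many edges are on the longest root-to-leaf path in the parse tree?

9

[E [T [F [F [F [F [P c]] ++ [P c]] ++ [P ( [E [T [F [P c]]]] )]] <> [P c]]] ^ [E [T [F [P c]]]]]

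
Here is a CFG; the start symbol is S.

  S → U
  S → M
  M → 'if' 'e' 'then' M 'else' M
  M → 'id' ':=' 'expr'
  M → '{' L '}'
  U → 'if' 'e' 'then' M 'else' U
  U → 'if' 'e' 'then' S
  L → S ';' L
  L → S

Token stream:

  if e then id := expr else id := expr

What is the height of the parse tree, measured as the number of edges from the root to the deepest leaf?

3

[S [M if e then [M id := expr] else [M id := expr]]]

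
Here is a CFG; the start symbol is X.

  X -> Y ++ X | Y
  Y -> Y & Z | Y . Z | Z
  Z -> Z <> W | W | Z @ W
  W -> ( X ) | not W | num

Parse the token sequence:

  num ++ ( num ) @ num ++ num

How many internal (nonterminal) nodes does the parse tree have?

18

[X [Y [Z [W num]]] ++ [X [Y [Z [Z [W ( [X [Y [Z [W num]]]] )]] @ [W num]]] ++ [X [Y [Z [W num]]]]]]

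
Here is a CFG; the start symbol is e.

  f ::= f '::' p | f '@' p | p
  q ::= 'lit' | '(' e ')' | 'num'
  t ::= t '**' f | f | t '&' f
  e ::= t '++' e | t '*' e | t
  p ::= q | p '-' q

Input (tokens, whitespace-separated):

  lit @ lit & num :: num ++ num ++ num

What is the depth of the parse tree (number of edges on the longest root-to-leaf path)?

7

[e [t [t [f [f [p [q lit]]] @ [p [q lit]]]] & [f [f [p [q num]]] :: [p [q num]]]] ++ [e [t [f [p [q num]]]] ++ [e [t [f [p [q num]]]]]]]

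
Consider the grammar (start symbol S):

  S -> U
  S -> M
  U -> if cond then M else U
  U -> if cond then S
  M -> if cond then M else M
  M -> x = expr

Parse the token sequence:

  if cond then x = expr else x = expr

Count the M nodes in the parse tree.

[S [M if cond then [M x = expr] else [M x = expr]]]

3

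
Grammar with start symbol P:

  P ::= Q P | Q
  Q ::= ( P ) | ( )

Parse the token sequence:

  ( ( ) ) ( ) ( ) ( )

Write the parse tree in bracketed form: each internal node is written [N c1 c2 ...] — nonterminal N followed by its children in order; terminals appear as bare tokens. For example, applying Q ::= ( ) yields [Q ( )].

P
Q P
( P ) P
( Q ) P
( ( ) ) P
( ( ) ) Q P
( ( ) ) ( ) P
( ( ) ) ( ) Q P
( ( ) ) ( ) ( ) P
( ( ) ) ( ) ( ) Q
( ( ) ) ( ) ( ) ( )

[P [Q ( [P [Q ( )]] )] [P [Q ( )] [P [Q ( )] [P [Q ( )]]]]]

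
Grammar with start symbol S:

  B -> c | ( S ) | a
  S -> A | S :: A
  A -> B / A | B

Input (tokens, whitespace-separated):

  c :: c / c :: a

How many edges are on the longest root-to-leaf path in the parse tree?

[S [S [S [A [B c]]] :: [A [B c] / [A [B c]]]] :: [A [B a]]]

5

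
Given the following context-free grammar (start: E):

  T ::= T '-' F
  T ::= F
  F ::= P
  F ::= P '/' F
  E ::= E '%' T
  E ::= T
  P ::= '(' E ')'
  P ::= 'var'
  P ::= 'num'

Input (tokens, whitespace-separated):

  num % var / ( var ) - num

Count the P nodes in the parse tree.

5

[E [E [T [F [P num]]]] % [T [T [F [P var] / [F [P ( [E [T [F [P var]]]] )]]]] - [F [P num]]]]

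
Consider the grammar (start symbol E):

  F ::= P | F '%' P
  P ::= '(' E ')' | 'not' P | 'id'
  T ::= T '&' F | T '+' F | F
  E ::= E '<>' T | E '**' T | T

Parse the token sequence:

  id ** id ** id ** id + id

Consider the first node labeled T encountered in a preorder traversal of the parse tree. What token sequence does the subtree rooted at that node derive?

[E [E [E [E [T [F [P id]]]] ** [T [F [P id]]]] ** [T [F [P id]]]] ** [T [T [F [P id]]] + [F [P id]]]]

id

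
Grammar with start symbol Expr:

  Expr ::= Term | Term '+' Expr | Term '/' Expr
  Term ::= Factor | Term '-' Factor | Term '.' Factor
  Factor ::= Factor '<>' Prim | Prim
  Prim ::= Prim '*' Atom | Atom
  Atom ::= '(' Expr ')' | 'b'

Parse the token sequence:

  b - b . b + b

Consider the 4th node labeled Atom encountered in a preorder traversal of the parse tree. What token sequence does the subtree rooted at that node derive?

[Expr [Term [Term [Term [Factor [Prim [Atom b]]]] - [Factor [Prim [Atom b]]]] . [Factor [Prim [Atom b]]]] + [Expr [Term [Factor [Prim [Atom b]]]]]]

b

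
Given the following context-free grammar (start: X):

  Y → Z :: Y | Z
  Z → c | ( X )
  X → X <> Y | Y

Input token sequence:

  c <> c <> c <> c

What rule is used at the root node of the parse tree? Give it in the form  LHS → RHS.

[X [X [X [X [Y [Z c]]] <> [Y [Z c]]] <> [Y [Z c]]] <> [Y [Z c]]]

X → X <> Y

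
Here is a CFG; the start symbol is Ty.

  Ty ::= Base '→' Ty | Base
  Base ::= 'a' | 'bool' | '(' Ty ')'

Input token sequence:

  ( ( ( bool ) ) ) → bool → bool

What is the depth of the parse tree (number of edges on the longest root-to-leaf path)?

8

[Ty [Base ( [Ty [Base ( [Ty [Base ( [Ty [Base bool]] )]] )]] )] → [Ty [Base bool] → [Ty [Base bool]]]]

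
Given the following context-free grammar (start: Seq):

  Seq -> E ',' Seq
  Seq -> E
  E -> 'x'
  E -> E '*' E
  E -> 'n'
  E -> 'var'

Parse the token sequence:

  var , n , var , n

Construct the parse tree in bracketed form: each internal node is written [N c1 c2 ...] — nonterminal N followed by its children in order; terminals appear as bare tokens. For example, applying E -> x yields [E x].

[Seq [E var] , [Seq [E n] , [Seq [E var] , [Seq [E n]]]]]

Seq
E , Seq
var , Seq
var , E , Seq
var , n , Seq
var , n , E , Seq
var , n , var , Seq
var , n , var , E
var , n , var , n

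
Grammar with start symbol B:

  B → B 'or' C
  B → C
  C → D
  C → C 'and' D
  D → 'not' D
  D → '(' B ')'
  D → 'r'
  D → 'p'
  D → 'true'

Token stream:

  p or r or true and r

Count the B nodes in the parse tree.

[B [B [B [C [D p]]] or [C [D r]]] or [C [C [D true]] and [D r]]]

3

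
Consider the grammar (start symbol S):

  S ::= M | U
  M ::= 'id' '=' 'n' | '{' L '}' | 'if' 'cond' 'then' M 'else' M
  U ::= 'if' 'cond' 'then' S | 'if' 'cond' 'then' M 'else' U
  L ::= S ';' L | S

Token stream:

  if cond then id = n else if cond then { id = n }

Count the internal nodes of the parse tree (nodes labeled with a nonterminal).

9

[S [U if cond then [M id = n] else [U if cond then [S [M { [L [S [M id = n]]] }]]]]]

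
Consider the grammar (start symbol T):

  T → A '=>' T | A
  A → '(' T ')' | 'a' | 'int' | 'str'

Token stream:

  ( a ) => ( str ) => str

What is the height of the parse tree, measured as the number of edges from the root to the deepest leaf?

5

[T [A ( [T [A a]] )] => [T [A ( [T [A str]] )] => [T [A str]]]]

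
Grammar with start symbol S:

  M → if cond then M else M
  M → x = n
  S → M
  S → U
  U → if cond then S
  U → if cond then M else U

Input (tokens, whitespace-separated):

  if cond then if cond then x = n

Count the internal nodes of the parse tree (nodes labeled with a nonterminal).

6

[S [U if cond then [S [U if cond then [S [M x = n]]]]]]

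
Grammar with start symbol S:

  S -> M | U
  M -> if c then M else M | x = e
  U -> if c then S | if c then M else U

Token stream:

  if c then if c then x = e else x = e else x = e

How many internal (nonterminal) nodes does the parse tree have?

6

[S [M if c then [M if c then [M x = e] else [M x = e]] else [M x = e]]]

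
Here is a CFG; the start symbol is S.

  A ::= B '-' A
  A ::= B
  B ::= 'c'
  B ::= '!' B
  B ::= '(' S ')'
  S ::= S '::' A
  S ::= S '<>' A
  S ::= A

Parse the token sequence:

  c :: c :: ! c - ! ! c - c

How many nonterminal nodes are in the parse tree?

[S [S [S [A [B c]]] :: [A [B c]]] :: [A [B ! [B c]] - [A [B ! [B ! [B c]]] - [A [B c]]]]]

16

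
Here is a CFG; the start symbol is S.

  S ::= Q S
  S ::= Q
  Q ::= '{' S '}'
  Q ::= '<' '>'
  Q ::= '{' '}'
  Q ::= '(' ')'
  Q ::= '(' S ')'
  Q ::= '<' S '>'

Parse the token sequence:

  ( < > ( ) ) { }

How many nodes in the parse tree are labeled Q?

4

[S [Q ( [S [Q < >] [S [Q ( )]]] )] [S [Q { }]]]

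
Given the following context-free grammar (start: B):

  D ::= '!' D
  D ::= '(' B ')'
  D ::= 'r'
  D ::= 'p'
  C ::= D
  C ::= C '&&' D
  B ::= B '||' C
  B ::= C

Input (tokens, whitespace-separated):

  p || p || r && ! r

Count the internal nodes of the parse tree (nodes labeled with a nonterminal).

12

[B [B [B [C [D p]]] || [C [D p]]] || [C [C [D r]] && [D ! [D r]]]]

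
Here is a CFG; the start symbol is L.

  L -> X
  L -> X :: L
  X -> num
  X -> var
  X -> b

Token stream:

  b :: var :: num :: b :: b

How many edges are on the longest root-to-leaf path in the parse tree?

[L [X b] :: [L [X var] :: [L [X num] :: [L [X b] :: [L [X b]]]]]]

6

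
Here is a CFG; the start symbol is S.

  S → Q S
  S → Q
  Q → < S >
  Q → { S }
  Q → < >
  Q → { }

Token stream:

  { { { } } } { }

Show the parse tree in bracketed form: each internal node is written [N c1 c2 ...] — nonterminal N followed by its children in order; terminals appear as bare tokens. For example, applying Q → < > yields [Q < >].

[S [Q { [S [Q { [S [Q { }]] }]] }] [S [Q { }]]]

S
Q S
{ S } S
{ Q } S
{ { S } } S
{ { Q } } S
{ { { } } } S
{ { { } } } Q
{ { { } } } { }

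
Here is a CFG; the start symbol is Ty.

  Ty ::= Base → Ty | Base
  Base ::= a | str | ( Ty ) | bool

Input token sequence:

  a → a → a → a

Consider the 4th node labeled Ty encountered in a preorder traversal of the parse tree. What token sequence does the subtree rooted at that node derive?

a

[Ty [Base a] → [Ty [Base a] → [Ty [Base a] → [Ty [Base a]]]]]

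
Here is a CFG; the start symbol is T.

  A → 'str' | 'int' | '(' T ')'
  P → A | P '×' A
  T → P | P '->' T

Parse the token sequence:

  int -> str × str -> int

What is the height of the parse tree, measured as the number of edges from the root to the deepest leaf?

5

[T [P [A int]] -> [T [P [P [A str]] × [A str]] -> [T [P [A int]]]]]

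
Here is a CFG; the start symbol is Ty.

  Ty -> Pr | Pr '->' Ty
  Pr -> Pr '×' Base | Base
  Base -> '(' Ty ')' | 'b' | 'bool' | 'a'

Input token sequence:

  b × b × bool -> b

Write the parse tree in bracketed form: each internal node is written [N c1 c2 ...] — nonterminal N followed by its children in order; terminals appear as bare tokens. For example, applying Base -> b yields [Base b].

Ty
Pr -> Ty
Pr × Base -> Ty
Pr × Base × Base -> Ty
Base × Base × Base -> Ty
b × Base × Base -> Ty
b × b × Base -> Ty
b × b × bool -> Ty
b × b × bool -> Pr
b × b × bool -> Base
b × b × bool -> b

[Ty [Pr [Pr [Pr [Base b]] × [Base b]] × [Base bool]] -> [Ty [Pr [Base b]]]]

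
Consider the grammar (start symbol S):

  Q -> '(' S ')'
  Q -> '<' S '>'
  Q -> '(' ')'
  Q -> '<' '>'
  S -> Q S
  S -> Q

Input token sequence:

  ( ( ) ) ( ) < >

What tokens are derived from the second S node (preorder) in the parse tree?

[S [Q ( [S [Q ( )]] )] [S [Q ( )] [S [Q < >]]]]

( )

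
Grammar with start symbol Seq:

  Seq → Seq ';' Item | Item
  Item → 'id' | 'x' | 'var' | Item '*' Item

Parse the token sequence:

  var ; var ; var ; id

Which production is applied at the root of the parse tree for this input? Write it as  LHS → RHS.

Seq → Seq ';' Item

[Seq [Seq [Seq [Seq [Item var]] ; [Item var]] ; [Item var]] ; [Item id]]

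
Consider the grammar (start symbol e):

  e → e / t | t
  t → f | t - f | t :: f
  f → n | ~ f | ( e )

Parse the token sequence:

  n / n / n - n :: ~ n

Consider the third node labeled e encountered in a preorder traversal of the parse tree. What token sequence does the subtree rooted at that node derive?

n

[e [e [e [t [f n]]] / [t [f n]]] / [t [t [t [f n]] - [f n]] :: [f ~ [f n]]]]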